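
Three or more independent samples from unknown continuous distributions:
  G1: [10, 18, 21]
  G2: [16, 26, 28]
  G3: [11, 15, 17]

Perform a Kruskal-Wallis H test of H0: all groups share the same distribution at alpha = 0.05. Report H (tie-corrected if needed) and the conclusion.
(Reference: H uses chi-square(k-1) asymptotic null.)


Step 1: Combine all N = 9 observations and assign midranks.
sorted (value, group, rank): (10,G1,1), (11,G3,2), (15,G3,3), (16,G2,4), (17,G3,5), (18,G1,6), (21,G1,7), (26,G2,8), (28,G2,9)
Step 2: Sum ranks within each group.
R_1 = 14 (n_1 = 3)
R_2 = 21 (n_2 = 3)
R_3 = 10 (n_3 = 3)
Step 3: H = 12/(N(N+1)) * sum(R_i^2/n_i) - 3(N+1)
     = 12/(9*10) * (14^2/3 + 21^2/3 + 10^2/3) - 3*10
     = 0.133333 * 245.667 - 30
     = 2.755556.
Step 4: No ties, so H is used without correction.
Step 5: Under H0, H ~ chi^2(2); p-value = 0.252138.
Step 6: alpha = 0.05. fail to reject H0.

H = 2.7556, df = 2, p = 0.252138, fail to reject H0.


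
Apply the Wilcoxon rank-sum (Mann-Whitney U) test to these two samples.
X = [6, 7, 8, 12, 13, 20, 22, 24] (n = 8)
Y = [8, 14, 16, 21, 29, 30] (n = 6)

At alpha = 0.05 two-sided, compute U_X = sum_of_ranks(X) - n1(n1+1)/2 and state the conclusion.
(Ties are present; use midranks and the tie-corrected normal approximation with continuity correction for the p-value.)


Step 1: Combine and sort all 14 observations; assign midranks.
sorted (value, group): (6,X), (7,X), (8,X), (8,Y), (12,X), (13,X), (14,Y), (16,Y), (20,X), (21,Y), (22,X), (24,X), (29,Y), (30,Y)
ranks: 6->1, 7->2, 8->3.5, 8->3.5, 12->5, 13->6, 14->7, 16->8, 20->9, 21->10, 22->11, 24->12, 29->13, 30->14
Step 2: Rank sum for X: R1 = 1 + 2 + 3.5 + 5 + 6 + 9 + 11 + 12 = 49.5.
Step 3: U_X = R1 - n1(n1+1)/2 = 49.5 - 8*9/2 = 49.5 - 36 = 13.5.
       U_Y = n1*n2 - U_X = 48 - 13.5 = 34.5.
Step 4: Ties are present, so use the tie-corrected normal approximation (with continuity correction) for the p-value.
Step 5: p-value = 0.196213; compare to alpha = 0.05. fail to reject H0.

U_X = 13.5, p = 0.196213, fail to reject H0 at alpha = 0.05.


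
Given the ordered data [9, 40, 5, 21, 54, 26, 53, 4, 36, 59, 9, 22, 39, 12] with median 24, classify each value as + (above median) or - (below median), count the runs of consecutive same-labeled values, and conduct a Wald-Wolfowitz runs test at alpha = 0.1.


Step 1: Compute median = 24; label A = above, B = below.
Labels in order: BABBAAABAABBAB  (n_A = 7, n_B = 7)
Step 2: Count runs R = 9.
Step 3: Under H0 (random ordering), E[R] = 2*n_A*n_B/(n_A+n_B) + 1 = 2*7*7/14 + 1 = 8.0000.
        Var[R] = 2*n_A*n_B*(2*n_A*n_B - n_A - n_B) / ((n_A+n_B)^2 * (n_A+n_B-1)) = 8232/2548 = 3.2308.
        SD[R] = 1.7974.
Step 4: Continuity-corrected z = (R - 0.5 - E[R]) / SD[R] = (9 - 0.5 - 8.0000) / 1.7974 = 0.2782.
Step 5: Two-sided p-value via normal approximation = 2*(1 - Phi(|z|)) = 0.780879.
Step 6: alpha = 0.1. fail to reject H0.

R = 9, z = 0.2782, p = 0.780879, fail to reject H0.


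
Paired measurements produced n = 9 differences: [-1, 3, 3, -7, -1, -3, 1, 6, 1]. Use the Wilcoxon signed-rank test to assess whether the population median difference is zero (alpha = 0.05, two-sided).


Step 1: Drop any zero differences (none here) and take |d_i|.
|d| = [1, 3, 3, 7, 1, 3, 1, 6, 1]
Step 2: Midrank |d_i| (ties get averaged ranks).
ranks: |1|->2.5, |3|->6, |3|->6, |7|->9, |1|->2.5, |3|->6, |1|->2.5, |6|->8, |1|->2.5
Step 3: Attach original signs; sum ranks with positive sign and with negative sign.
W+ = 6 + 6 + 2.5 + 8 + 2.5 = 25
W- = 2.5 + 9 + 2.5 + 6 = 20
(Check: W+ + W- = 45 should equal n(n+1)/2 = 45.)
Step 4: Test statistic W = min(W+, W-) = 20.
Step 5: Ties in |d|, so use the tie-corrected normal approximation.
        E[W] = n(n+1)/4 = 9*10/4 = 22.5.
        Tie groups: |d|=1 (t=4), |d|=3 (t=3); sum(t^3 - t) = 84.
        Var[W] = n(n+1)(2n+1)/24 - sum(t^3-t)/48 = 1710/24 - 84/48 = 69.5.
        z = (W - E[W]) / sqrt(Var[W]) = (20 - 22.5) / 8.3367 = -0.2999.
        Two-sided p = 2*Phi(z) = 0.764269.
Step 6: alpha = 0.05. fail to reject H0.

W+ = 25, W- = 20, W = min = 20, p = 0.764269, fail to reject H0.


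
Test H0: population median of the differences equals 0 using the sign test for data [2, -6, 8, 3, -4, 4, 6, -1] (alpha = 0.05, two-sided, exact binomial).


Step 1: Discard zero differences. Original n = 8; n_eff = number of nonzero differences = 8.
Nonzero differences (with sign): +2, -6, +8, +3, -4, +4, +6, -1
Step 2: Count signs: positive = 5, negative = 3.
Step 3: Under H0: P(positive) = 0.5, so the number of positives S ~ Bin(8, 0.5).
Step 4: Two-sided exact p-value = sum of Bin(8,0.5) probabilities at or below the observed probability = 0.726562.
Step 5: alpha = 0.05. fail to reject H0.

n_eff = 8, pos = 5, neg = 3, p = 0.726562, fail to reject H0.


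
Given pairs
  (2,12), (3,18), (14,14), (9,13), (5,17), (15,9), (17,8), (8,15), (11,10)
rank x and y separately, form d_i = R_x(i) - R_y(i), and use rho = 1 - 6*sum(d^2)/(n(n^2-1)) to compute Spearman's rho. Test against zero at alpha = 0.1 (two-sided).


Step 1: Rank x and y separately (midranks; no ties here).
rank(x): 2->1, 3->2, 14->7, 9->5, 5->3, 15->8, 17->9, 8->4, 11->6
rank(y): 12->4, 18->9, 14->6, 13->5, 17->8, 9->2, 8->1, 15->7, 10->3
Step 2: d_i = R_x(i) - R_y(i); compute d_i^2.
  (1-4)^2=9, (2-9)^2=49, (7-6)^2=1, (5-5)^2=0, (3-8)^2=25, (8-2)^2=36, (9-1)^2=64, (4-7)^2=9, (6-3)^2=9
sum(d^2) = 202.
Step 3: rho = 1 - 6*202 / (9*(9^2 - 1)) = 1 - 1212/720 = -0.683333.
Step 4: Under H0, t = rho * sqrt((n-2)/(1-rho^2)) = -2.4763 ~ t(7).
Step 5: Two-sided p-value from the t-distribution with 7 df = 0.042442.
Step 6: alpha = 0.1. reject H0.

rho = -0.6833, p = 0.042442, reject H0 at alpha = 0.1.


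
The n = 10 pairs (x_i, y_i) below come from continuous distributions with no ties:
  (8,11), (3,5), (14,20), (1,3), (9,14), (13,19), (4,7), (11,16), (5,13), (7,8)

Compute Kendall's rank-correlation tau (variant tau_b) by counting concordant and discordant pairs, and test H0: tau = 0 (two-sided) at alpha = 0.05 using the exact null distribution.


Step 1: Enumerate the 45 unordered pairs (i,j) with i<j and classify each by sign(x_j-x_i) * sign(y_j-y_i).
  (1,2):dx=-5,dy=-6->C; (1,3):dx=+6,dy=+9->C; (1,4):dx=-7,dy=-8->C; (1,5):dx=+1,dy=+3->C
  (1,6):dx=+5,dy=+8->C; (1,7):dx=-4,dy=-4->C; (1,8):dx=+3,dy=+5->C; (1,9):dx=-3,dy=+2->D
  (1,10):dx=-1,dy=-3->C; (2,3):dx=+11,dy=+15->C; (2,4):dx=-2,dy=-2->C; (2,5):dx=+6,dy=+9->C
  (2,6):dx=+10,dy=+14->C; (2,7):dx=+1,dy=+2->C; (2,8):dx=+8,dy=+11->C; (2,9):dx=+2,dy=+8->C
  (2,10):dx=+4,dy=+3->C; (3,4):dx=-13,dy=-17->C; (3,5):dx=-5,dy=-6->C; (3,6):dx=-1,dy=-1->C
  (3,7):dx=-10,dy=-13->C; (3,8):dx=-3,dy=-4->C; (3,9):dx=-9,dy=-7->C; (3,10):dx=-7,dy=-12->C
  (4,5):dx=+8,dy=+11->C; (4,6):dx=+12,dy=+16->C; (4,7):dx=+3,dy=+4->C; (4,8):dx=+10,dy=+13->C
  (4,9):dx=+4,dy=+10->C; (4,10):dx=+6,dy=+5->C; (5,6):dx=+4,dy=+5->C; (5,7):dx=-5,dy=-7->C
  (5,8):dx=+2,dy=+2->C; (5,9):dx=-4,dy=-1->C; (5,10):dx=-2,dy=-6->C; (6,7):dx=-9,dy=-12->C
  (6,8):dx=-2,dy=-3->C; (6,9):dx=-8,dy=-6->C; (6,10):dx=-6,dy=-11->C; (7,8):dx=+7,dy=+9->C
  (7,9):dx=+1,dy=+6->C; (7,10):dx=+3,dy=+1->C; (8,9):dx=-6,dy=-3->C; (8,10):dx=-4,dy=-8->C
  (9,10):dx=+2,dy=-5->D
Step 2: C = 43, D = 2, total pairs = 45.
Step 3: tau = (C - D)/(n(n-1)/2) = (43 - 2)/45 = 0.911111.
Step 4: Exact two-sided p-value (enumerate n! = 3628800 permutations of y under H0): p = 0.000030.
Step 5: alpha = 0.05. reject H0.

tau_b = 0.9111 (C=43, D=2), p = 0.000030, reject H0.


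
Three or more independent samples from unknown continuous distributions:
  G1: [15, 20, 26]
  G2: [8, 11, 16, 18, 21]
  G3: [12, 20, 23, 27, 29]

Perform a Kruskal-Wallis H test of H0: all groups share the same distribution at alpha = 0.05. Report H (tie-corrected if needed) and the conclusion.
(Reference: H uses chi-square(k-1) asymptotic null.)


Step 1: Combine all N = 13 observations and assign midranks.
sorted (value, group, rank): (8,G2,1), (11,G2,2), (12,G3,3), (15,G1,4), (16,G2,5), (18,G2,6), (20,G1,7.5), (20,G3,7.5), (21,G2,9), (23,G3,10), (26,G1,11), (27,G3,12), (29,G3,13)
Step 2: Sum ranks within each group.
R_1 = 22.5 (n_1 = 3)
R_2 = 23 (n_2 = 5)
R_3 = 45.5 (n_3 = 5)
Step 3: H = 12/(N(N+1)) * sum(R_i^2/n_i) - 3(N+1)
     = 12/(13*14) * (22.5^2/3 + 23^2/5 + 45.5^2/5) - 3*14
     = 0.065934 * 688.6 - 42
     = 3.402198.
Step 4: Ties present; correction factor C = 1 - 6/(13^3 - 13) = 0.997253. Corrected H = 3.402198 / 0.997253 = 3.411570.
Step 5: Under H0, H ~ chi^2(2); p-value = 0.181630.
Step 6: alpha = 0.05. fail to reject H0.

H = 3.4116, df = 2, p = 0.181630, fail to reject H0.


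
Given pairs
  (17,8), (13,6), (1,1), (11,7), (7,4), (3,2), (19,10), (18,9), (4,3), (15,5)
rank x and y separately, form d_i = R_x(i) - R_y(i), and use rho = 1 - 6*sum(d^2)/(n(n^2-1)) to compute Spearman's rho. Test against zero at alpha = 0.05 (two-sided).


Step 1: Rank x and y separately (midranks; no ties here).
rank(x): 17->8, 13->6, 1->1, 11->5, 7->4, 3->2, 19->10, 18->9, 4->3, 15->7
rank(y): 8->8, 6->6, 1->1, 7->7, 4->4, 2->2, 10->10, 9->9, 3->3, 5->5
Step 2: d_i = R_x(i) - R_y(i); compute d_i^2.
  (8-8)^2=0, (6-6)^2=0, (1-1)^2=0, (5-7)^2=4, (4-4)^2=0, (2-2)^2=0, (10-10)^2=0, (9-9)^2=0, (3-3)^2=0, (7-5)^2=4
sum(d^2) = 8.
Step 3: rho = 1 - 6*8 / (10*(10^2 - 1)) = 1 - 48/990 = 0.951515.
Step 4: Under H0, t = rho * sqrt((n-2)/(1-rho^2)) = 8.7493 ~ t(8).
Step 5: Two-sided p-value from the t-distribution with 8 df = 0.000023.
Step 6: alpha = 0.05. reject H0.

rho = 0.9515, p = 0.000023, reject H0 at alpha = 0.05.


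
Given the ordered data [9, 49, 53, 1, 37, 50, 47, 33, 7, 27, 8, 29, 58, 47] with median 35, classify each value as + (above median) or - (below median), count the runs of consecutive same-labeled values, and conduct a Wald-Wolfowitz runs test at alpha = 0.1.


Step 1: Compute median = 35; label A = above, B = below.
Labels in order: BAABAAABBBBBAA  (n_A = 7, n_B = 7)
Step 2: Count runs R = 6.
Step 3: Under H0 (random ordering), E[R] = 2*n_A*n_B/(n_A+n_B) + 1 = 2*7*7/14 + 1 = 8.0000.
        Var[R] = 2*n_A*n_B*(2*n_A*n_B - n_A - n_B) / ((n_A+n_B)^2 * (n_A+n_B-1)) = 8232/2548 = 3.2308.
        SD[R] = 1.7974.
Step 4: Continuity-corrected z = (R + 0.5 - E[R]) / SD[R] = (6 + 0.5 - 8.0000) / 1.7974 = -0.8345.
Step 5: Two-sided p-value via normal approximation = 2*(1 - Phi(|z|)) = 0.403986.
Step 6: alpha = 0.1. fail to reject H0.

R = 6, z = -0.8345, p = 0.403986, fail to reject H0.


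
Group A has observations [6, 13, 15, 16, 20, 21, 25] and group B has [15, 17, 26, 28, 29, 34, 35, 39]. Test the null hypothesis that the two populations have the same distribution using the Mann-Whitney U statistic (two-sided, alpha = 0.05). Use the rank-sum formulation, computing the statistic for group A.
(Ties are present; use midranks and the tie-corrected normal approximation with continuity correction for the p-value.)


Step 1: Combine and sort all 15 observations; assign midranks.
sorted (value, group): (6,X), (13,X), (15,X), (15,Y), (16,X), (17,Y), (20,X), (21,X), (25,X), (26,Y), (28,Y), (29,Y), (34,Y), (35,Y), (39,Y)
ranks: 6->1, 13->2, 15->3.5, 15->3.5, 16->5, 17->6, 20->7, 21->8, 25->9, 26->10, 28->11, 29->12, 34->13, 35->14, 39->15
Step 2: Rank sum for X: R1 = 1 + 2 + 3.5 + 5 + 7 + 8 + 9 = 35.5.
Step 3: U_X = R1 - n1(n1+1)/2 = 35.5 - 7*8/2 = 35.5 - 28 = 7.5.
       U_Y = n1*n2 - U_X = 56 - 7.5 = 48.5.
Step 4: Ties are present, so use the tie-corrected normal approximation (with continuity correction) for the p-value.
Step 5: p-value = 0.020524; compare to alpha = 0.05. reject H0.

U_X = 7.5, p = 0.020524, reject H0 at alpha = 0.05.


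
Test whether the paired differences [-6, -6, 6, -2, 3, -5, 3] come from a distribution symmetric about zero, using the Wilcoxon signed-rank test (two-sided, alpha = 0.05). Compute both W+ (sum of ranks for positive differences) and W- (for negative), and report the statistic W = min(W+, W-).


Step 1: Drop any zero differences (none here) and take |d_i|.
|d| = [6, 6, 6, 2, 3, 5, 3]
Step 2: Midrank |d_i| (ties get averaged ranks).
ranks: |6|->6, |6|->6, |6|->6, |2|->1, |3|->2.5, |5|->4, |3|->2.5
Step 3: Attach original signs; sum ranks with positive sign and with negative sign.
W+ = 6 + 2.5 + 2.5 = 11
W- = 6 + 6 + 1 + 4 = 17
(Check: W+ + W- = 28 should equal n(n+1)/2 = 28.)
Step 4: Test statistic W = min(W+, W-) = 11.
Step 5: Ties in |d|, so use the tie-corrected normal approximation.
        E[W] = n(n+1)/4 = 7*8/4 = 14.
        Tie groups: |d|=3 (t=2), |d|=6 (t=3); sum(t^3 - t) = 30.
        Var[W] = n(n+1)(2n+1)/24 - sum(t^3-t)/48 = 840/24 - 30/48 = 34.375.
        z = (W - E[W]) / sqrt(Var[W]) = (11 - 14) / 5.8630 = -0.5117.
        Two-sided p = 2*Phi(z) = 0.608874.
Step 6: alpha = 0.05. fail to reject H0.

W+ = 11, W- = 17, W = min = 11, p = 0.608874, fail to reject H0.


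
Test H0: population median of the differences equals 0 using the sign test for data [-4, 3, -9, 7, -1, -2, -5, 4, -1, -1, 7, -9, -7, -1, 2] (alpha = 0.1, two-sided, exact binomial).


Step 1: Discard zero differences. Original n = 15; n_eff = number of nonzero differences = 15.
Nonzero differences (with sign): -4, +3, -9, +7, -1, -2, -5, +4, -1, -1, +7, -9, -7, -1, +2
Step 2: Count signs: positive = 5, negative = 10.
Step 3: Under H0: P(positive) = 0.5, so the number of positives S ~ Bin(15, 0.5).
Step 4: Two-sided exact p-value = sum of Bin(15,0.5) probabilities at or below the observed probability = 0.301758.
Step 5: alpha = 0.1. fail to reject H0.

n_eff = 15, pos = 5, neg = 10, p = 0.301758, fail to reject H0.


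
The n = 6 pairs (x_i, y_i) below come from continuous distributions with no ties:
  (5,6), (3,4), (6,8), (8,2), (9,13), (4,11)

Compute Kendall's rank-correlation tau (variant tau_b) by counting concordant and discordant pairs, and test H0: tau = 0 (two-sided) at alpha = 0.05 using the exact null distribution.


Step 1: Enumerate the 15 unordered pairs (i,j) with i<j and classify each by sign(x_j-x_i) * sign(y_j-y_i).
  (1,2):dx=-2,dy=-2->C; (1,3):dx=+1,dy=+2->C; (1,4):dx=+3,dy=-4->D; (1,5):dx=+4,dy=+7->C
  (1,6):dx=-1,dy=+5->D; (2,3):dx=+3,dy=+4->C; (2,4):dx=+5,dy=-2->D; (2,5):dx=+6,dy=+9->C
  (2,6):dx=+1,dy=+7->C; (3,4):dx=+2,dy=-6->D; (3,5):dx=+3,dy=+5->C; (3,6):dx=-2,dy=+3->D
  (4,5):dx=+1,dy=+11->C; (4,6):dx=-4,dy=+9->D; (5,6):dx=-5,dy=-2->C
Step 2: C = 9, D = 6, total pairs = 15.
Step 3: tau = (C - D)/(n(n-1)/2) = (9 - 6)/15 = 0.200000.
Step 4: Exact two-sided p-value (enumerate n! = 720 permutations of y under H0): p = 0.719444.
Step 5: alpha = 0.05. fail to reject H0.

tau_b = 0.2000 (C=9, D=6), p = 0.719444, fail to reject H0.


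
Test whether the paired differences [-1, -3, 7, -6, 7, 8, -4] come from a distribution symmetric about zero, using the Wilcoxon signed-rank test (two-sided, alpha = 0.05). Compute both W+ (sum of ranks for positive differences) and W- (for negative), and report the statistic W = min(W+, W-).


Step 1: Drop any zero differences (none here) and take |d_i|.
|d| = [1, 3, 7, 6, 7, 8, 4]
Step 2: Midrank |d_i| (ties get averaged ranks).
ranks: |1|->1, |3|->2, |7|->5.5, |6|->4, |7|->5.5, |8|->7, |4|->3
Step 3: Attach original signs; sum ranks with positive sign and with negative sign.
W+ = 5.5 + 5.5 + 7 = 18
W- = 1 + 2 + 4 + 3 = 10
(Check: W+ + W- = 28 should equal n(n+1)/2 = 28.)
Step 4: Test statistic W = min(W+, W-) = 10.
Step 5: Ties in |d|, so use the tie-corrected normal approximation.
        E[W] = n(n+1)/4 = 7*8/4 = 14.
        Tie groups: |d|=7 (t=2); sum(t^3 - t) = 6.
        Var[W] = n(n+1)(2n+1)/24 - sum(t^3-t)/48 = 840/24 - 6/48 = 34.875.
        z = (W - E[W]) / sqrt(Var[W]) = (10 - 14) / 5.9055 = -0.6773.
        Two-sided p = 2*Phi(z) = 0.498194.
Step 6: alpha = 0.05. fail to reject H0.

W+ = 18, W- = 10, W = min = 10, p = 0.498194, fail to reject H0.


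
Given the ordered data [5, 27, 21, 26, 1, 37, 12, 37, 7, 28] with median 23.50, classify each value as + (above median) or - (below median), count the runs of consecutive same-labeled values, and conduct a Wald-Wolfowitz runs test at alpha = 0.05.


Step 1: Compute median = 23.50; label A = above, B = below.
Labels in order: BABABABABA  (n_A = 5, n_B = 5)
Step 2: Count runs R = 10.
Step 3: Under H0 (random ordering), E[R] = 2*n_A*n_B/(n_A+n_B) + 1 = 2*5*5/10 + 1 = 6.0000.
        Var[R] = 2*n_A*n_B*(2*n_A*n_B - n_A - n_B) / ((n_A+n_B)^2 * (n_A+n_B-1)) = 2000/900 = 2.2222.
        SD[R] = 1.4907.
Step 4: Continuity-corrected z = (R - 0.5 - E[R]) / SD[R] = (10 - 0.5 - 6.0000) / 1.4907 = 2.3479.
Step 5: Two-sided p-value via normal approximation = 2*(1 - Phi(|z|)) = 0.018881.
Step 6: alpha = 0.05. reject H0.

R = 10, z = 2.3479, p = 0.018881, reject H0.


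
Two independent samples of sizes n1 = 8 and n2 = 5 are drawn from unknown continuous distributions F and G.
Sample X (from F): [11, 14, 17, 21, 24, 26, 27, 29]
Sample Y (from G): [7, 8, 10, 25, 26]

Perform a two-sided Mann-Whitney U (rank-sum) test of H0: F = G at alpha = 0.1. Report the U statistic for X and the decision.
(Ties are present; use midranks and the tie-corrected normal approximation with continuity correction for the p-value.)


Step 1: Combine and sort all 13 observations; assign midranks.
sorted (value, group): (7,Y), (8,Y), (10,Y), (11,X), (14,X), (17,X), (21,X), (24,X), (25,Y), (26,X), (26,Y), (27,X), (29,X)
ranks: 7->1, 8->2, 10->3, 11->4, 14->5, 17->6, 21->7, 24->8, 25->9, 26->10.5, 26->10.5, 27->12, 29->13
Step 2: Rank sum for X: R1 = 4 + 5 + 6 + 7 + 8 + 10.5 + 12 + 13 = 65.5.
Step 3: U_X = R1 - n1(n1+1)/2 = 65.5 - 8*9/2 = 65.5 - 36 = 29.5.
       U_Y = n1*n2 - U_X = 40 - 29.5 = 10.5.
Step 4: Ties are present, so use the tie-corrected normal approximation (with continuity correction) for the p-value.
Step 5: p-value = 0.187076; compare to alpha = 0.1. fail to reject H0.

U_X = 29.5, p = 0.187076, fail to reject H0 at alpha = 0.1.


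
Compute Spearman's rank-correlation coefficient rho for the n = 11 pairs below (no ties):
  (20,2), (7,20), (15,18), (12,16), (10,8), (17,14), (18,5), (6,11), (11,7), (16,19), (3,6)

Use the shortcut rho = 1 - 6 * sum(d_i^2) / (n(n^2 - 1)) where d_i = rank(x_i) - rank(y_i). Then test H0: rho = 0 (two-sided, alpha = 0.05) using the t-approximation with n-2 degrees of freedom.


Step 1: Rank x and y separately (midranks; no ties here).
rank(x): 20->11, 7->3, 15->7, 12->6, 10->4, 17->9, 18->10, 6->2, 11->5, 16->8, 3->1
rank(y): 2->1, 20->11, 18->9, 16->8, 8->5, 14->7, 5->2, 11->6, 7->4, 19->10, 6->3
Step 2: d_i = R_x(i) - R_y(i); compute d_i^2.
  (11-1)^2=100, (3-11)^2=64, (7-9)^2=4, (6-8)^2=4, (4-5)^2=1, (9-7)^2=4, (10-2)^2=64, (2-6)^2=16, (5-4)^2=1, (8-10)^2=4, (1-3)^2=4
sum(d^2) = 266.
Step 3: rho = 1 - 6*266 / (11*(11^2 - 1)) = 1 - 1596/1320 = -0.209091.
Step 4: Under H0, t = rho * sqrt((n-2)/(1-rho^2)) = -0.6415 ~ t(9).
Step 5: Two-sided p-value from the t-distribution with 9 df = 0.537221.
Step 6: alpha = 0.05. fail to reject H0.

rho = -0.2091, p = 0.537221, fail to reject H0 at alpha = 0.05.


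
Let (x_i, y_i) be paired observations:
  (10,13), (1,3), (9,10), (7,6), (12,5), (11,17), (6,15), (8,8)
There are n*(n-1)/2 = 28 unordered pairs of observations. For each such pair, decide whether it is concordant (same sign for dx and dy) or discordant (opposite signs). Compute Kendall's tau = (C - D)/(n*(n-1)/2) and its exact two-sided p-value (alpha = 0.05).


Step 1: Enumerate the 28 unordered pairs (i,j) with i<j and classify each by sign(x_j-x_i) * sign(y_j-y_i).
  (1,2):dx=-9,dy=-10->C; (1,3):dx=-1,dy=-3->C; (1,4):dx=-3,dy=-7->C; (1,5):dx=+2,dy=-8->D
  (1,6):dx=+1,dy=+4->C; (1,7):dx=-4,dy=+2->D; (1,8):dx=-2,dy=-5->C; (2,3):dx=+8,dy=+7->C
  (2,4):dx=+6,dy=+3->C; (2,5):dx=+11,dy=+2->C; (2,6):dx=+10,dy=+14->C; (2,7):dx=+5,dy=+12->C
  (2,8):dx=+7,dy=+5->C; (3,4):dx=-2,dy=-4->C; (3,5):dx=+3,dy=-5->D; (3,6):dx=+2,dy=+7->C
  (3,7):dx=-3,dy=+5->D; (3,8):dx=-1,dy=-2->C; (4,5):dx=+5,dy=-1->D; (4,6):dx=+4,dy=+11->C
  (4,7):dx=-1,dy=+9->D; (4,8):dx=+1,dy=+2->C; (5,6):dx=-1,dy=+12->D; (5,7):dx=-6,dy=+10->D
  (5,8):dx=-4,dy=+3->D; (6,7):dx=-5,dy=-2->C; (6,8):dx=-3,dy=-9->C; (7,8):dx=+2,dy=-7->D
Step 2: C = 18, D = 10, total pairs = 28.
Step 3: tau = (C - D)/(n(n-1)/2) = (18 - 10)/28 = 0.285714.
Step 4: Exact two-sided p-value (enumerate n! = 40320 permutations of y under H0): p = 0.398760.
Step 5: alpha = 0.05. fail to reject H0.

tau_b = 0.2857 (C=18, D=10), p = 0.398760, fail to reject H0.


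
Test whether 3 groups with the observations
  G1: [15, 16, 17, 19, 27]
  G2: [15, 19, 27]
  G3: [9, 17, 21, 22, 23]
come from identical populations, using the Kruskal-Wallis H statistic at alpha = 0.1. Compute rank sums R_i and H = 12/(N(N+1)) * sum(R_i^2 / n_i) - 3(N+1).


Step 1: Combine all N = 13 observations and assign midranks.
sorted (value, group, rank): (9,G3,1), (15,G1,2.5), (15,G2,2.5), (16,G1,4), (17,G1,5.5), (17,G3,5.5), (19,G1,7.5), (19,G2,7.5), (21,G3,9), (22,G3,10), (23,G3,11), (27,G1,12.5), (27,G2,12.5)
Step 2: Sum ranks within each group.
R_1 = 32 (n_1 = 5)
R_2 = 22.5 (n_2 = 3)
R_3 = 36.5 (n_3 = 5)
Step 3: H = 12/(N(N+1)) * sum(R_i^2/n_i) - 3(N+1)
     = 12/(13*14) * (32^2/5 + 22.5^2/3 + 36.5^2/5) - 3*14
     = 0.065934 * 640 - 42
     = 0.197802.
Step 4: Ties present; correction factor C = 1 - 24/(13^3 - 13) = 0.989011. Corrected H = 0.197802 / 0.989011 = 0.200000.
Step 5: Under H0, H ~ chi^2(2); p-value = 0.904837.
Step 6: alpha = 0.1. fail to reject H0.

H = 0.2000, df = 2, p = 0.904837, fail to reject H0.


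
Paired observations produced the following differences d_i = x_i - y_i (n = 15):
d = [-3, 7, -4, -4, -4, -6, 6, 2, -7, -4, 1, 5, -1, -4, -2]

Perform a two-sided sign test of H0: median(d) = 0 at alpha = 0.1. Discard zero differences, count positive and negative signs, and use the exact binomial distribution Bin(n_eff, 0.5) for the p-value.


Step 1: Discard zero differences. Original n = 15; n_eff = number of nonzero differences = 15.
Nonzero differences (with sign): -3, +7, -4, -4, -4, -6, +6, +2, -7, -4, +1, +5, -1, -4, -2
Step 2: Count signs: positive = 5, negative = 10.
Step 3: Under H0: P(positive) = 0.5, so the number of positives S ~ Bin(15, 0.5).
Step 4: Two-sided exact p-value = sum of Bin(15,0.5) probabilities at or below the observed probability = 0.301758.
Step 5: alpha = 0.1. fail to reject H0.

n_eff = 15, pos = 5, neg = 10, p = 0.301758, fail to reject H0.


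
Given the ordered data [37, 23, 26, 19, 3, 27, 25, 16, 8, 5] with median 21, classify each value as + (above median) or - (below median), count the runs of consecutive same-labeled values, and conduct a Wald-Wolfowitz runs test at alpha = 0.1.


Step 1: Compute median = 21; label A = above, B = below.
Labels in order: AAABBAABBB  (n_A = 5, n_B = 5)
Step 2: Count runs R = 4.
Step 3: Under H0 (random ordering), E[R] = 2*n_A*n_B/(n_A+n_B) + 1 = 2*5*5/10 + 1 = 6.0000.
        Var[R] = 2*n_A*n_B*(2*n_A*n_B - n_A - n_B) / ((n_A+n_B)^2 * (n_A+n_B-1)) = 2000/900 = 2.2222.
        SD[R] = 1.4907.
Step 4: Continuity-corrected z = (R + 0.5 - E[R]) / SD[R] = (4 + 0.5 - 6.0000) / 1.4907 = -1.0062.
Step 5: Two-sided p-value via normal approximation = 2*(1 - Phi(|z|)) = 0.314305.
Step 6: alpha = 0.1. fail to reject H0.

R = 4, z = -1.0062, p = 0.314305, fail to reject H0.


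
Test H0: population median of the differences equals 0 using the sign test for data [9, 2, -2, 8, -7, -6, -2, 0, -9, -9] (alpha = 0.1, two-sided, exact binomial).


Step 1: Discard zero differences. Original n = 10; n_eff = number of nonzero differences = 9.
Nonzero differences (with sign): +9, +2, -2, +8, -7, -6, -2, -9, -9
Step 2: Count signs: positive = 3, negative = 6.
Step 3: Under H0: P(positive) = 0.5, so the number of positives S ~ Bin(9, 0.5).
Step 4: Two-sided exact p-value = sum of Bin(9,0.5) probabilities at or below the observed probability = 0.507812.
Step 5: alpha = 0.1. fail to reject H0.

n_eff = 9, pos = 3, neg = 6, p = 0.507812, fail to reject H0.


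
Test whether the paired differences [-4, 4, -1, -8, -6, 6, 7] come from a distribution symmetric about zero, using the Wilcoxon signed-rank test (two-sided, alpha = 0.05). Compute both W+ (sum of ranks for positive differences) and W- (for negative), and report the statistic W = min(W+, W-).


Step 1: Drop any zero differences (none here) and take |d_i|.
|d| = [4, 4, 1, 8, 6, 6, 7]
Step 2: Midrank |d_i| (ties get averaged ranks).
ranks: |4|->2.5, |4|->2.5, |1|->1, |8|->7, |6|->4.5, |6|->4.5, |7|->6
Step 3: Attach original signs; sum ranks with positive sign and with negative sign.
W+ = 2.5 + 4.5 + 6 = 13
W- = 2.5 + 1 + 7 + 4.5 = 15
(Check: W+ + W- = 28 should equal n(n+1)/2 = 28.)
Step 4: Test statistic W = min(W+, W-) = 13.
Step 5: Ties in |d|, so use the tie-corrected normal approximation.
        E[W] = n(n+1)/4 = 7*8/4 = 14.
        Tie groups: |d|=4 (t=2), |d|=6 (t=2); sum(t^3 - t) = 12.
        Var[W] = n(n+1)(2n+1)/24 - sum(t^3-t)/48 = 840/24 - 12/48 = 34.75.
        z = (W - E[W]) / sqrt(Var[W]) = (13 - 14) / 5.8949 = -0.1696.
        Two-sided p = 2*Phi(z) = 0.865295.
Step 6: alpha = 0.05. fail to reject H0.

W+ = 13, W- = 15, W = min = 13, p = 0.865295, fail to reject H0.


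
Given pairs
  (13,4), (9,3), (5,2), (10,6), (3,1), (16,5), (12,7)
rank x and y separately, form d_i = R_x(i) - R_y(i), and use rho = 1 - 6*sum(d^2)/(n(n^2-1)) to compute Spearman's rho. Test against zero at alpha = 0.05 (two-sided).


Step 1: Rank x and y separately (midranks; no ties here).
rank(x): 13->6, 9->3, 5->2, 10->4, 3->1, 16->7, 12->5
rank(y): 4->4, 3->3, 2->2, 6->6, 1->1, 5->5, 7->7
Step 2: d_i = R_x(i) - R_y(i); compute d_i^2.
  (6-4)^2=4, (3-3)^2=0, (2-2)^2=0, (4-6)^2=4, (1-1)^2=0, (7-5)^2=4, (5-7)^2=4
sum(d^2) = 16.
Step 3: rho = 1 - 6*16 / (7*(7^2 - 1)) = 1 - 96/336 = 0.714286.
Step 4: Under H0, t = rho * sqrt((n-2)/(1-rho^2)) = 2.2822 ~ t(5).
Step 5: Two-sided p-value from the t-distribution with 5 df = 0.071344.
Step 6: alpha = 0.05. fail to reject H0.

rho = 0.7143, p = 0.071344, fail to reject H0 at alpha = 0.05.


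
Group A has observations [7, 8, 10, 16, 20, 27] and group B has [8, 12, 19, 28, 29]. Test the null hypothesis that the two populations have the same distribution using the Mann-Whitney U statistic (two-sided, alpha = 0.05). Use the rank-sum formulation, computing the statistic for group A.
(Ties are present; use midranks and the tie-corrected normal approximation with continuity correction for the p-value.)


Step 1: Combine and sort all 11 observations; assign midranks.
sorted (value, group): (7,X), (8,X), (8,Y), (10,X), (12,Y), (16,X), (19,Y), (20,X), (27,X), (28,Y), (29,Y)
ranks: 7->1, 8->2.5, 8->2.5, 10->4, 12->5, 16->6, 19->7, 20->8, 27->9, 28->10, 29->11
Step 2: Rank sum for X: R1 = 1 + 2.5 + 4 + 6 + 8 + 9 = 30.5.
Step 3: U_X = R1 - n1(n1+1)/2 = 30.5 - 6*7/2 = 30.5 - 21 = 9.5.
       U_Y = n1*n2 - U_X = 30 - 9.5 = 20.5.
Step 4: Ties are present, so use the tie-corrected normal approximation (with continuity correction) for the p-value.
Step 5: p-value = 0.360216; compare to alpha = 0.05. fail to reject H0.

U_X = 9.5, p = 0.360216, fail to reject H0 at alpha = 0.05.


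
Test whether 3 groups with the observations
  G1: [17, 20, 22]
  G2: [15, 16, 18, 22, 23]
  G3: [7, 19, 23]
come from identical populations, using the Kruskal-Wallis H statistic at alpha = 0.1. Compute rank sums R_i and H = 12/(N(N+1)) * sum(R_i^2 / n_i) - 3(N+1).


Step 1: Combine all N = 11 observations and assign midranks.
sorted (value, group, rank): (7,G3,1), (15,G2,2), (16,G2,3), (17,G1,4), (18,G2,5), (19,G3,6), (20,G1,7), (22,G1,8.5), (22,G2,8.5), (23,G2,10.5), (23,G3,10.5)
Step 2: Sum ranks within each group.
R_1 = 19.5 (n_1 = 3)
R_2 = 29 (n_2 = 5)
R_3 = 17.5 (n_3 = 3)
Step 3: H = 12/(N(N+1)) * sum(R_i^2/n_i) - 3(N+1)
     = 12/(11*12) * (19.5^2/3 + 29^2/5 + 17.5^2/3) - 3*12
     = 0.090909 * 397.033 - 36
     = 0.093939.
Step 4: Ties present; correction factor C = 1 - 12/(11^3 - 11) = 0.990909. Corrected H = 0.093939 / 0.990909 = 0.094801.
Step 5: Under H0, H ~ chi^2(2); p-value = 0.953705.
Step 6: alpha = 0.1. fail to reject H0.

H = 0.0948, df = 2, p = 0.953705, fail to reject H0.


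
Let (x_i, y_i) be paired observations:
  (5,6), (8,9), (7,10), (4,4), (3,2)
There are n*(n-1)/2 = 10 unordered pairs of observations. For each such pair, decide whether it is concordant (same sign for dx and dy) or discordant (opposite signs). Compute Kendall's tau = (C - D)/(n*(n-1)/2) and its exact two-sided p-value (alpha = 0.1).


Step 1: Enumerate the 10 unordered pairs (i,j) with i<j and classify each by sign(x_j-x_i) * sign(y_j-y_i).
  (1,2):dx=+3,dy=+3->C; (1,3):dx=+2,dy=+4->C; (1,4):dx=-1,dy=-2->C; (1,5):dx=-2,dy=-4->C
  (2,3):dx=-1,dy=+1->D; (2,4):dx=-4,dy=-5->C; (2,5):dx=-5,dy=-7->C; (3,4):dx=-3,dy=-6->C
  (3,5):dx=-4,dy=-8->C; (4,5):dx=-1,dy=-2->C
Step 2: C = 9, D = 1, total pairs = 10.
Step 3: tau = (C - D)/(n(n-1)/2) = (9 - 1)/10 = 0.800000.
Step 4: Exact two-sided p-value (enumerate n! = 120 permutations of y under H0): p = 0.083333.
Step 5: alpha = 0.1. reject H0.

tau_b = 0.8000 (C=9, D=1), p = 0.083333, reject H0.


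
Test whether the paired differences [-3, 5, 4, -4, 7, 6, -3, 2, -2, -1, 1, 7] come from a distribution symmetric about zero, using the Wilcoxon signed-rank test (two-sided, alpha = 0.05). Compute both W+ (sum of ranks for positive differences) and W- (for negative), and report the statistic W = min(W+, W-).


Step 1: Drop any zero differences (none here) and take |d_i|.
|d| = [3, 5, 4, 4, 7, 6, 3, 2, 2, 1, 1, 7]
Step 2: Midrank |d_i| (ties get averaged ranks).
ranks: |3|->5.5, |5|->9, |4|->7.5, |4|->7.5, |7|->11.5, |6|->10, |3|->5.5, |2|->3.5, |2|->3.5, |1|->1.5, |1|->1.5, |7|->11.5
Step 3: Attach original signs; sum ranks with positive sign and with negative sign.
W+ = 9 + 7.5 + 11.5 + 10 + 3.5 + 1.5 + 11.5 = 54.5
W- = 5.5 + 7.5 + 5.5 + 3.5 + 1.5 = 23.5
(Check: W+ + W- = 78 should equal n(n+1)/2 = 78.)
Step 4: Test statistic W = min(W+, W-) = 23.5.
Step 5: Ties in |d|, so use the tie-corrected normal approximation.
        E[W] = n(n+1)/4 = 12*13/4 = 39.
        Tie groups: |d|=1 (t=2), |d|=2 (t=2), |d|=3 (t=2), |d|=4 (t=2), |d|=7 (t=2); sum(t^3 - t) = 30.
        Var[W] = n(n+1)(2n+1)/24 - sum(t^3-t)/48 = 3900/24 - 30/48 = 161.875.
        z = (W - E[W]) / sqrt(Var[W]) = (23.5 - 39) / 12.7230 = -1.2183.
        Two-sided p = 2*Phi(z) = 0.223123.
Step 6: alpha = 0.05. fail to reject H0.

W+ = 54.5, W- = 23.5, W = min = 23.5, p = 0.223123, fail to reject H0.


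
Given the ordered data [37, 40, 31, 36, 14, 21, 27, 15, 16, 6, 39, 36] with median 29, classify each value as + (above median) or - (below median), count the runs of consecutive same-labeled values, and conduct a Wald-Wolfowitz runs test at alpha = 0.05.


Step 1: Compute median = 29; label A = above, B = below.
Labels in order: AAAABBBBBBAA  (n_A = 6, n_B = 6)
Step 2: Count runs R = 3.
Step 3: Under H0 (random ordering), E[R] = 2*n_A*n_B/(n_A+n_B) + 1 = 2*6*6/12 + 1 = 7.0000.
        Var[R] = 2*n_A*n_B*(2*n_A*n_B - n_A - n_B) / ((n_A+n_B)^2 * (n_A+n_B-1)) = 4320/1584 = 2.7273.
        SD[R] = 1.6514.
Step 4: Continuity-corrected z = (R + 0.5 - E[R]) / SD[R] = (3 + 0.5 - 7.0000) / 1.6514 = -2.1194.
Step 5: Two-sided p-value via normal approximation = 2*(1 - Phi(|z|)) = 0.034060.
Step 6: alpha = 0.05. reject H0.

R = 3, z = -2.1194, p = 0.034060, reject H0.


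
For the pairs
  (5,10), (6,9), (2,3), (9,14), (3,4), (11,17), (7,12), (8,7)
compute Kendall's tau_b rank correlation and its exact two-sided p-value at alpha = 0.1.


Step 1: Enumerate the 28 unordered pairs (i,j) with i<j and classify each by sign(x_j-x_i) * sign(y_j-y_i).
  (1,2):dx=+1,dy=-1->D; (1,3):dx=-3,dy=-7->C; (1,4):dx=+4,dy=+4->C; (1,5):dx=-2,dy=-6->C
  (1,6):dx=+6,dy=+7->C; (1,7):dx=+2,dy=+2->C; (1,8):dx=+3,dy=-3->D; (2,3):dx=-4,dy=-6->C
  (2,4):dx=+3,dy=+5->C; (2,5):dx=-3,dy=-5->C; (2,6):dx=+5,dy=+8->C; (2,7):dx=+1,dy=+3->C
  (2,8):dx=+2,dy=-2->D; (3,4):dx=+7,dy=+11->C; (3,5):dx=+1,dy=+1->C; (3,6):dx=+9,dy=+14->C
  (3,7):dx=+5,dy=+9->C; (3,8):dx=+6,dy=+4->C; (4,5):dx=-6,dy=-10->C; (4,6):dx=+2,dy=+3->C
  (4,7):dx=-2,dy=-2->C; (4,8):dx=-1,dy=-7->C; (5,6):dx=+8,dy=+13->C; (5,7):dx=+4,dy=+8->C
  (5,8):dx=+5,dy=+3->C; (6,7):dx=-4,dy=-5->C; (6,8):dx=-3,dy=-10->C; (7,8):dx=+1,dy=-5->D
Step 2: C = 24, D = 4, total pairs = 28.
Step 3: tau = (C - D)/(n(n-1)/2) = (24 - 4)/28 = 0.714286.
Step 4: Exact two-sided p-value (enumerate n! = 40320 permutations of y under H0): p = 0.014137.
Step 5: alpha = 0.1. reject H0.

tau_b = 0.7143 (C=24, D=4), p = 0.014137, reject H0.


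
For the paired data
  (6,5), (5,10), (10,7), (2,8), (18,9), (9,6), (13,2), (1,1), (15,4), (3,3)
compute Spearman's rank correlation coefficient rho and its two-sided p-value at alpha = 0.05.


Step 1: Rank x and y separately (midranks; no ties here).
rank(x): 6->5, 5->4, 10->7, 2->2, 18->10, 9->6, 13->8, 1->1, 15->9, 3->3
rank(y): 5->5, 10->10, 7->7, 8->8, 9->9, 6->6, 2->2, 1->1, 4->4, 3->3
Step 2: d_i = R_x(i) - R_y(i); compute d_i^2.
  (5-5)^2=0, (4-10)^2=36, (7-7)^2=0, (2-8)^2=36, (10-9)^2=1, (6-6)^2=0, (8-2)^2=36, (1-1)^2=0, (9-4)^2=25, (3-3)^2=0
sum(d^2) = 134.
Step 3: rho = 1 - 6*134 / (10*(10^2 - 1)) = 1 - 804/990 = 0.187879.
Step 4: Under H0, t = rho * sqrt((n-2)/(1-rho^2)) = 0.5410 ~ t(8).
Step 5: Two-sided p-value from the t-distribution with 8 df = 0.603218.
Step 6: alpha = 0.05. fail to reject H0.

rho = 0.1879, p = 0.603218, fail to reject H0 at alpha = 0.05.


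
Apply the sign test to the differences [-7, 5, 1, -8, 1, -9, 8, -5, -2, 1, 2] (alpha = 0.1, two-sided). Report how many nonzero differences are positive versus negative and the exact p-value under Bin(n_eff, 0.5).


Step 1: Discard zero differences. Original n = 11; n_eff = number of nonzero differences = 11.
Nonzero differences (with sign): -7, +5, +1, -8, +1, -9, +8, -5, -2, +1, +2
Step 2: Count signs: positive = 6, negative = 5.
Step 3: Under H0: P(positive) = 0.5, so the number of positives S ~ Bin(11, 0.5).
Step 4: Two-sided exact p-value = sum of Bin(11,0.5) probabilities at or below the observed probability = 1.000000.
Step 5: alpha = 0.1. fail to reject H0.

n_eff = 11, pos = 6, neg = 5, p = 1.000000, fail to reject H0.


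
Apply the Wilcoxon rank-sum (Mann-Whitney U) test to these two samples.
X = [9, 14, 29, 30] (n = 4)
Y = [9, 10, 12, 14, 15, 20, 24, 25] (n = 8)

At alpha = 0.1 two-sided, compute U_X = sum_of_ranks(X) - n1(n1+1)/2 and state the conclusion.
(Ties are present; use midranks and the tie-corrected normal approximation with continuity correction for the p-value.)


Step 1: Combine and sort all 12 observations; assign midranks.
sorted (value, group): (9,X), (9,Y), (10,Y), (12,Y), (14,X), (14,Y), (15,Y), (20,Y), (24,Y), (25,Y), (29,X), (30,X)
ranks: 9->1.5, 9->1.5, 10->3, 12->4, 14->5.5, 14->5.5, 15->7, 20->8, 24->9, 25->10, 29->11, 30->12
Step 2: Rank sum for X: R1 = 1.5 + 5.5 + 11 + 12 = 30.
Step 3: U_X = R1 - n1(n1+1)/2 = 30 - 4*5/2 = 30 - 10 = 20.
       U_Y = n1*n2 - U_X = 32 - 20 = 12.
Step 4: Ties are present, so use the tie-corrected normal approximation (with continuity correction) for the p-value.
Step 5: p-value = 0.550818; compare to alpha = 0.1. fail to reject H0.

U_X = 20, p = 0.550818, fail to reject H0 at alpha = 0.1.


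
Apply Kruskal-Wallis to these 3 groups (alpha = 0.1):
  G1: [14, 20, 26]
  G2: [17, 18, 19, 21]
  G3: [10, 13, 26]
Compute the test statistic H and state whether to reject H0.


Step 1: Combine all N = 10 observations and assign midranks.
sorted (value, group, rank): (10,G3,1), (13,G3,2), (14,G1,3), (17,G2,4), (18,G2,5), (19,G2,6), (20,G1,7), (21,G2,8), (26,G1,9.5), (26,G3,9.5)
Step 2: Sum ranks within each group.
R_1 = 19.5 (n_1 = 3)
R_2 = 23 (n_2 = 4)
R_3 = 12.5 (n_3 = 3)
Step 3: H = 12/(N(N+1)) * sum(R_i^2/n_i) - 3(N+1)
     = 12/(10*11) * (19.5^2/3 + 23^2/4 + 12.5^2/3) - 3*11
     = 0.109091 * 311.083 - 33
     = 0.936364.
Step 4: Ties present; correction factor C = 1 - 6/(10^3 - 10) = 0.993939. Corrected H = 0.936364 / 0.993939 = 0.942073.
Step 5: Under H0, H ~ chi^2(2); p-value = 0.624355.
Step 6: alpha = 0.1. fail to reject H0.

H = 0.9421, df = 2, p = 0.624355, fail to reject H0.


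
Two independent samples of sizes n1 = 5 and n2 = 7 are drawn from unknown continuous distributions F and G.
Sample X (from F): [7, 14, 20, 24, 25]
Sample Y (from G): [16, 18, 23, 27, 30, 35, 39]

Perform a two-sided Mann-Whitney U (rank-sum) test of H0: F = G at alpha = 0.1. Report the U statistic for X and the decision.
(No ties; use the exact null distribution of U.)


Step 1: Combine and sort all 12 observations; assign midranks.
sorted (value, group): (7,X), (14,X), (16,Y), (18,Y), (20,X), (23,Y), (24,X), (25,X), (27,Y), (30,Y), (35,Y), (39,Y)
ranks: 7->1, 14->2, 16->3, 18->4, 20->5, 23->6, 24->7, 25->8, 27->9, 30->10, 35->11, 39->12
Step 2: Rank sum for X: R1 = 1 + 2 + 5 + 7 + 8 = 23.
Step 3: U_X = R1 - n1(n1+1)/2 = 23 - 5*6/2 = 23 - 15 = 8.
       U_Y = n1*n2 - U_X = 35 - 8 = 27.
Step 4: No ties, so the exact null distribution of U (based on enumerating the C(12,5) = 792 equally likely rank assignments) gives the two-sided p-value.
Step 5: p-value = 0.148990; compare to alpha = 0.1. fail to reject H0.

U_X = 8, p = 0.148990, fail to reject H0 at alpha = 0.1.


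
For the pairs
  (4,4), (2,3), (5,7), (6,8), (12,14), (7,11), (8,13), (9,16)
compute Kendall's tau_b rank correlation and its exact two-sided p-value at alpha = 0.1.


Step 1: Enumerate the 28 unordered pairs (i,j) with i<j and classify each by sign(x_j-x_i) * sign(y_j-y_i).
  (1,2):dx=-2,dy=-1->C; (1,3):dx=+1,dy=+3->C; (1,4):dx=+2,dy=+4->C; (1,5):dx=+8,dy=+10->C
  (1,6):dx=+3,dy=+7->C; (1,7):dx=+4,dy=+9->C; (1,8):dx=+5,dy=+12->C; (2,3):dx=+3,dy=+4->C
  (2,4):dx=+4,dy=+5->C; (2,5):dx=+10,dy=+11->C; (2,6):dx=+5,dy=+8->C; (2,7):dx=+6,dy=+10->C
  (2,8):dx=+7,dy=+13->C; (3,4):dx=+1,dy=+1->C; (3,5):dx=+7,dy=+7->C; (3,6):dx=+2,dy=+4->C
  (3,7):dx=+3,dy=+6->C; (3,8):dx=+4,dy=+9->C; (4,5):dx=+6,dy=+6->C; (4,6):dx=+1,dy=+3->C
  (4,7):dx=+2,dy=+5->C; (4,8):dx=+3,dy=+8->C; (5,6):dx=-5,dy=-3->C; (5,7):dx=-4,dy=-1->C
  (5,8):dx=-3,dy=+2->D; (6,7):dx=+1,dy=+2->C; (6,8):dx=+2,dy=+5->C; (7,8):dx=+1,dy=+3->C
Step 2: C = 27, D = 1, total pairs = 28.
Step 3: tau = (C - D)/(n(n-1)/2) = (27 - 1)/28 = 0.928571.
Step 4: Exact two-sided p-value (enumerate n! = 40320 permutations of y under H0): p = 0.000397.
Step 5: alpha = 0.1. reject H0.

tau_b = 0.9286 (C=27, D=1), p = 0.000397, reject H0.


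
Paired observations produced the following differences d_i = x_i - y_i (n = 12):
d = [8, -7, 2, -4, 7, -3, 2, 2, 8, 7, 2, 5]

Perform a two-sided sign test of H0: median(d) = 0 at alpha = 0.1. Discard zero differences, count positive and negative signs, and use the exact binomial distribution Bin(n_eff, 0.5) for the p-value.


Step 1: Discard zero differences. Original n = 12; n_eff = number of nonzero differences = 12.
Nonzero differences (with sign): +8, -7, +2, -4, +7, -3, +2, +2, +8, +7, +2, +5
Step 2: Count signs: positive = 9, negative = 3.
Step 3: Under H0: P(positive) = 0.5, so the number of positives S ~ Bin(12, 0.5).
Step 4: Two-sided exact p-value = sum of Bin(12,0.5) probabilities at or below the observed probability = 0.145996.
Step 5: alpha = 0.1. fail to reject H0.

n_eff = 12, pos = 9, neg = 3, p = 0.145996, fail to reject H0.


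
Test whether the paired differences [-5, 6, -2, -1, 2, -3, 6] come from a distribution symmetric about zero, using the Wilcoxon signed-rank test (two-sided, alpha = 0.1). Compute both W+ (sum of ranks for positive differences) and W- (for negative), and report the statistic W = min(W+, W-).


Step 1: Drop any zero differences (none here) and take |d_i|.
|d| = [5, 6, 2, 1, 2, 3, 6]
Step 2: Midrank |d_i| (ties get averaged ranks).
ranks: |5|->5, |6|->6.5, |2|->2.5, |1|->1, |2|->2.5, |3|->4, |6|->6.5
Step 3: Attach original signs; sum ranks with positive sign and with negative sign.
W+ = 6.5 + 2.5 + 6.5 = 15.5
W- = 5 + 2.5 + 1 + 4 = 12.5
(Check: W+ + W- = 28 should equal n(n+1)/2 = 28.)
Step 4: Test statistic W = min(W+, W-) = 12.5.
Step 5: Ties in |d|, so use the tie-corrected normal approximation.
        E[W] = n(n+1)/4 = 7*8/4 = 14.
        Tie groups: |d|=2 (t=2), |d|=6 (t=2); sum(t^3 - t) = 12.
        Var[W] = n(n+1)(2n+1)/24 - sum(t^3-t)/48 = 840/24 - 12/48 = 34.75.
        z = (W - E[W]) / sqrt(Var[W]) = (12.5 - 14) / 5.8949 = -0.2545.
        Two-sided p = 2*Phi(z) = 0.799143.
Step 6: alpha = 0.1. fail to reject H0.

W+ = 15.5, W- = 12.5, W = min = 12.5, p = 0.799143, fail to reject H0.


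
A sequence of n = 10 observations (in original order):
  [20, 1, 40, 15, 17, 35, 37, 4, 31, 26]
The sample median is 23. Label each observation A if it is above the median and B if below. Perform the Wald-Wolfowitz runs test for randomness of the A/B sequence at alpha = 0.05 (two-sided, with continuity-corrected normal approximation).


Step 1: Compute median = 23; label A = above, B = below.
Labels in order: BBABBAABAA  (n_A = 5, n_B = 5)
Step 2: Count runs R = 6.
Step 3: Under H0 (random ordering), E[R] = 2*n_A*n_B/(n_A+n_B) + 1 = 2*5*5/10 + 1 = 6.0000.
        Var[R] = 2*n_A*n_B*(2*n_A*n_B - n_A - n_B) / ((n_A+n_B)^2 * (n_A+n_B-1)) = 2000/900 = 2.2222.
        SD[R] = 1.4907.
Step 4: R = E[R], so z = 0 with no continuity correction.
Step 5: Two-sided p-value via normal approximation = 2*(1 - Phi(|z|)) = 1.000000.
Step 6: alpha = 0.05. fail to reject H0.

R = 6, z = 0.0000, p = 1.000000, fail to reject H0.
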